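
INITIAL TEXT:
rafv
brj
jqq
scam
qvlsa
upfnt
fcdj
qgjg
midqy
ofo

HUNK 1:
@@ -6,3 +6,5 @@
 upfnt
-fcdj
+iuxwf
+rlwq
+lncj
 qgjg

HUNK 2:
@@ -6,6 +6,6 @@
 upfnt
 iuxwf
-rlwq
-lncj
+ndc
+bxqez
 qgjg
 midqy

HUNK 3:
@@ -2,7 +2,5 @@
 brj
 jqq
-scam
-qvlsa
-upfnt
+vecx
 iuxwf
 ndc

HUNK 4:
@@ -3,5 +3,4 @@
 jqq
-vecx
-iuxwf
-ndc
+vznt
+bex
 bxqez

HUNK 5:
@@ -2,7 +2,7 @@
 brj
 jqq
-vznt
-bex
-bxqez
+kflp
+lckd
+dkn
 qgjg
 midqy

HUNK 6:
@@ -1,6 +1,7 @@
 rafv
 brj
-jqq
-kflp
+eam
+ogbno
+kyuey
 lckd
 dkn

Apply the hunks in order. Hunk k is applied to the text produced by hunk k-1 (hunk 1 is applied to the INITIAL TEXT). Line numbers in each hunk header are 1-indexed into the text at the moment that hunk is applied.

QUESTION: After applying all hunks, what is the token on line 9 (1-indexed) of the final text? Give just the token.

Answer: midqy

Derivation:
Hunk 1: at line 6 remove [fcdj] add [iuxwf,rlwq,lncj] -> 12 lines: rafv brj jqq scam qvlsa upfnt iuxwf rlwq lncj qgjg midqy ofo
Hunk 2: at line 6 remove [rlwq,lncj] add [ndc,bxqez] -> 12 lines: rafv brj jqq scam qvlsa upfnt iuxwf ndc bxqez qgjg midqy ofo
Hunk 3: at line 2 remove [scam,qvlsa,upfnt] add [vecx] -> 10 lines: rafv brj jqq vecx iuxwf ndc bxqez qgjg midqy ofo
Hunk 4: at line 3 remove [vecx,iuxwf,ndc] add [vznt,bex] -> 9 lines: rafv brj jqq vznt bex bxqez qgjg midqy ofo
Hunk 5: at line 2 remove [vznt,bex,bxqez] add [kflp,lckd,dkn] -> 9 lines: rafv brj jqq kflp lckd dkn qgjg midqy ofo
Hunk 6: at line 1 remove [jqq,kflp] add [eam,ogbno,kyuey] -> 10 lines: rafv brj eam ogbno kyuey lckd dkn qgjg midqy ofo
Final line 9: midqy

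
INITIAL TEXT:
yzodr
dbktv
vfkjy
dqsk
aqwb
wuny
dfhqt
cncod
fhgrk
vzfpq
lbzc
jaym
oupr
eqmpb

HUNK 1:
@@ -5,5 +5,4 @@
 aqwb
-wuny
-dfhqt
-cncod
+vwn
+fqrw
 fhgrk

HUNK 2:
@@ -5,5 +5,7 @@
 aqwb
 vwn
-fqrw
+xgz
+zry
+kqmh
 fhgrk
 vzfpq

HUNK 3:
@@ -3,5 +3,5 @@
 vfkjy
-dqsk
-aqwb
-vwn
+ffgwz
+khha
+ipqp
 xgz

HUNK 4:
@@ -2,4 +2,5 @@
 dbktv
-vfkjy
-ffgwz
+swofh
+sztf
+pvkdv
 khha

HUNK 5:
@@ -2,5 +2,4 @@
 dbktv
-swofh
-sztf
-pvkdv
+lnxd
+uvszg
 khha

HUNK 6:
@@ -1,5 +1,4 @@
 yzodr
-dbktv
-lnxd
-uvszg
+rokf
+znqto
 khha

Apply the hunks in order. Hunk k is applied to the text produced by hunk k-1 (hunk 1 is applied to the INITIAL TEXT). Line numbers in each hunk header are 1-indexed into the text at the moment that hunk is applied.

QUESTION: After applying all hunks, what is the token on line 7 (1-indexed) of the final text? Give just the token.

Hunk 1: at line 5 remove [wuny,dfhqt,cncod] add [vwn,fqrw] -> 13 lines: yzodr dbktv vfkjy dqsk aqwb vwn fqrw fhgrk vzfpq lbzc jaym oupr eqmpb
Hunk 2: at line 5 remove [fqrw] add [xgz,zry,kqmh] -> 15 lines: yzodr dbktv vfkjy dqsk aqwb vwn xgz zry kqmh fhgrk vzfpq lbzc jaym oupr eqmpb
Hunk 3: at line 3 remove [dqsk,aqwb,vwn] add [ffgwz,khha,ipqp] -> 15 lines: yzodr dbktv vfkjy ffgwz khha ipqp xgz zry kqmh fhgrk vzfpq lbzc jaym oupr eqmpb
Hunk 4: at line 2 remove [vfkjy,ffgwz] add [swofh,sztf,pvkdv] -> 16 lines: yzodr dbktv swofh sztf pvkdv khha ipqp xgz zry kqmh fhgrk vzfpq lbzc jaym oupr eqmpb
Hunk 5: at line 2 remove [swofh,sztf,pvkdv] add [lnxd,uvszg] -> 15 lines: yzodr dbktv lnxd uvszg khha ipqp xgz zry kqmh fhgrk vzfpq lbzc jaym oupr eqmpb
Hunk 6: at line 1 remove [dbktv,lnxd,uvszg] add [rokf,znqto] -> 14 lines: yzodr rokf znqto khha ipqp xgz zry kqmh fhgrk vzfpq lbzc jaym oupr eqmpb
Final line 7: zry

Answer: zry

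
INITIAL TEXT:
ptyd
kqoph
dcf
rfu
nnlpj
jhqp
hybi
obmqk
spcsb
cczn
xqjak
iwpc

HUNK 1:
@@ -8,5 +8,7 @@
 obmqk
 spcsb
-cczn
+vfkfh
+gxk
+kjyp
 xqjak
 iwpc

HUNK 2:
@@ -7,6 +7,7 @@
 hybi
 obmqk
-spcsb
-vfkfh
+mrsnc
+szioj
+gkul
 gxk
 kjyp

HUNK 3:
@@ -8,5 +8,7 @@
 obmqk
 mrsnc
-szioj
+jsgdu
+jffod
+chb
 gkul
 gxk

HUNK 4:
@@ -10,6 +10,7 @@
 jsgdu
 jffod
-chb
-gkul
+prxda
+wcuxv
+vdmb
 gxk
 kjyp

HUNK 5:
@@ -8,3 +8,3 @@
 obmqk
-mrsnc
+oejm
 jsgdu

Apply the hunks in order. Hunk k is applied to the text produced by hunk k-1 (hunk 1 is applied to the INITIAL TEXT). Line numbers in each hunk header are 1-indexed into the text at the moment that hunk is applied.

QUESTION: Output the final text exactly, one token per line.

Hunk 1: at line 8 remove [cczn] add [vfkfh,gxk,kjyp] -> 14 lines: ptyd kqoph dcf rfu nnlpj jhqp hybi obmqk spcsb vfkfh gxk kjyp xqjak iwpc
Hunk 2: at line 7 remove [spcsb,vfkfh] add [mrsnc,szioj,gkul] -> 15 lines: ptyd kqoph dcf rfu nnlpj jhqp hybi obmqk mrsnc szioj gkul gxk kjyp xqjak iwpc
Hunk 3: at line 8 remove [szioj] add [jsgdu,jffod,chb] -> 17 lines: ptyd kqoph dcf rfu nnlpj jhqp hybi obmqk mrsnc jsgdu jffod chb gkul gxk kjyp xqjak iwpc
Hunk 4: at line 10 remove [chb,gkul] add [prxda,wcuxv,vdmb] -> 18 lines: ptyd kqoph dcf rfu nnlpj jhqp hybi obmqk mrsnc jsgdu jffod prxda wcuxv vdmb gxk kjyp xqjak iwpc
Hunk 5: at line 8 remove [mrsnc] add [oejm] -> 18 lines: ptyd kqoph dcf rfu nnlpj jhqp hybi obmqk oejm jsgdu jffod prxda wcuxv vdmb gxk kjyp xqjak iwpc

Answer: ptyd
kqoph
dcf
rfu
nnlpj
jhqp
hybi
obmqk
oejm
jsgdu
jffod
prxda
wcuxv
vdmb
gxk
kjyp
xqjak
iwpc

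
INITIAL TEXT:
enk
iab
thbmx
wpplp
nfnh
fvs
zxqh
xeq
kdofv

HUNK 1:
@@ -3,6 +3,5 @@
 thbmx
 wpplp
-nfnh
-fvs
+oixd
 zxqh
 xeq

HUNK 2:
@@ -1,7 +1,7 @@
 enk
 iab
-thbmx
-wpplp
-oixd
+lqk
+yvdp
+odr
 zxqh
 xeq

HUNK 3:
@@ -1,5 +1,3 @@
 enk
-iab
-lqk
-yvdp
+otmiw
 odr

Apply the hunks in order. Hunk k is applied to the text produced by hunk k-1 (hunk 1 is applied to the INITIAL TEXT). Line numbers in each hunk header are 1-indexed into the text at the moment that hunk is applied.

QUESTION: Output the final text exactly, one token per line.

Hunk 1: at line 3 remove [nfnh,fvs] add [oixd] -> 8 lines: enk iab thbmx wpplp oixd zxqh xeq kdofv
Hunk 2: at line 1 remove [thbmx,wpplp,oixd] add [lqk,yvdp,odr] -> 8 lines: enk iab lqk yvdp odr zxqh xeq kdofv
Hunk 3: at line 1 remove [iab,lqk,yvdp] add [otmiw] -> 6 lines: enk otmiw odr zxqh xeq kdofv

Answer: enk
otmiw
odr
zxqh
xeq
kdofv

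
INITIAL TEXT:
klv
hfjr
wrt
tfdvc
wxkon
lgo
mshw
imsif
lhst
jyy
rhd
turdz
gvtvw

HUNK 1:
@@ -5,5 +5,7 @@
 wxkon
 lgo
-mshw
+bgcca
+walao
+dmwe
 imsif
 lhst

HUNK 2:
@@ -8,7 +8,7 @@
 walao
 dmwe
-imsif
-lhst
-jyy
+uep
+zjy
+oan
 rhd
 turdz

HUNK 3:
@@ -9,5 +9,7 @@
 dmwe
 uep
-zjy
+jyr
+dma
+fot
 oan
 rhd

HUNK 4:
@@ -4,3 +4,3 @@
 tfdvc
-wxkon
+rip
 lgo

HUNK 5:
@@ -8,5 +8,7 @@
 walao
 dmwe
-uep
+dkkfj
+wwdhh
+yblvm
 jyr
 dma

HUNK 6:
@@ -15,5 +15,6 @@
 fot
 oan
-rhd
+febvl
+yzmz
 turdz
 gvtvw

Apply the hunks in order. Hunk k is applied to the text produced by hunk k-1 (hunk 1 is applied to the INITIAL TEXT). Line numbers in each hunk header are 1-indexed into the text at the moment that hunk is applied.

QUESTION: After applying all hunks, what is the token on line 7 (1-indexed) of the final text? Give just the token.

Answer: bgcca

Derivation:
Hunk 1: at line 5 remove [mshw] add [bgcca,walao,dmwe] -> 15 lines: klv hfjr wrt tfdvc wxkon lgo bgcca walao dmwe imsif lhst jyy rhd turdz gvtvw
Hunk 2: at line 8 remove [imsif,lhst,jyy] add [uep,zjy,oan] -> 15 lines: klv hfjr wrt tfdvc wxkon lgo bgcca walao dmwe uep zjy oan rhd turdz gvtvw
Hunk 3: at line 9 remove [zjy] add [jyr,dma,fot] -> 17 lines: klv hfjr wrt tfdvc wxkon lgo bgcca walao dmwe uep jyr dma fot oan rhd turdz gvtvw
Hunk 4: at line 4 remove [wxkon] add [rip] -> 17 lines: klv hfjr wrt tfdvc rip lgo bgcca walao dmwe uep jyr dma fot oan rhd turdz gvtvw
Hunk 5: at line 8 remove [uep] add [dkkfj,wwdhh,yblvm] -> 19 lines: klv hfjr wrt tfdvc rip lgo bgcca walao dmwe dkkfj wwdhh yblvm jyr dma fot oan rhd turdz gvtvw
Hunk 6: at line 15 remove [rhd] add [febvl,yzmz] -> 20 lines: klv hfjr wrt tfdvc rip lgo bgcca walao dmwe dkkfj wwdhh yblvm jyr dma fot oan febvl yzmz turdz gvtvw
Final line 7: bgcca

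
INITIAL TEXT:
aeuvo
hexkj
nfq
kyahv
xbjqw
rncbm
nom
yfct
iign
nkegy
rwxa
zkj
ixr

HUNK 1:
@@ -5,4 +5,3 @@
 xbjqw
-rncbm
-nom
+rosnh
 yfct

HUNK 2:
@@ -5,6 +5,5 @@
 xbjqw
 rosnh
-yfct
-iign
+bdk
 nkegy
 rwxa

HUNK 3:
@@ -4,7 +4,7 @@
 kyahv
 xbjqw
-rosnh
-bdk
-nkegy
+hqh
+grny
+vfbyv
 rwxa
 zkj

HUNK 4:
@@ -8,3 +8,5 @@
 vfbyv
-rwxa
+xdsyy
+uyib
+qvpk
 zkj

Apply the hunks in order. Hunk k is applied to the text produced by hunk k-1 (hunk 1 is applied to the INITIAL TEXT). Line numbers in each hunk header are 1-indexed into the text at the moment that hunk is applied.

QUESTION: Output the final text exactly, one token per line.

Answer: aeuvo
hexkj
nfq
kyahv
xbjqw
hqh
grny
vfbyv
xdsyy
uyib
qvpk
zkj
ixr

Derivation:
Hunk 1: at line 5 remove [rncbm,nom] add [rosnh] -> 12 lines: aeuvo hexkj nfq kyahv xbjqw rosnh yfct iign nkegy rwxa zkj ixr
Hunk 2: at line 5 remove [yfct,iign] add [bdk] -> 11 lines: aeuvo hexkj nfq kyahv xbjqw rosnh bdk nkegy rwxa zkj ixr
Hunk 3: at line 4 remove [rosnh,bdk,nkegy] add [hqh,grny,vfbyv] -> 11 lines: aeuvo hexkj nfq kyahv xbjqw hqh grny vfbyv rwxa zkj ixr
Hunk 4: at line 8 remove [rwxa] add [xdsyy,uyib,qvpk] -> 13 lines: aeuvo hexkj nfq kyahv xbjqw hqh grny vfbyv xdsyy uyib qvpk zkj ixr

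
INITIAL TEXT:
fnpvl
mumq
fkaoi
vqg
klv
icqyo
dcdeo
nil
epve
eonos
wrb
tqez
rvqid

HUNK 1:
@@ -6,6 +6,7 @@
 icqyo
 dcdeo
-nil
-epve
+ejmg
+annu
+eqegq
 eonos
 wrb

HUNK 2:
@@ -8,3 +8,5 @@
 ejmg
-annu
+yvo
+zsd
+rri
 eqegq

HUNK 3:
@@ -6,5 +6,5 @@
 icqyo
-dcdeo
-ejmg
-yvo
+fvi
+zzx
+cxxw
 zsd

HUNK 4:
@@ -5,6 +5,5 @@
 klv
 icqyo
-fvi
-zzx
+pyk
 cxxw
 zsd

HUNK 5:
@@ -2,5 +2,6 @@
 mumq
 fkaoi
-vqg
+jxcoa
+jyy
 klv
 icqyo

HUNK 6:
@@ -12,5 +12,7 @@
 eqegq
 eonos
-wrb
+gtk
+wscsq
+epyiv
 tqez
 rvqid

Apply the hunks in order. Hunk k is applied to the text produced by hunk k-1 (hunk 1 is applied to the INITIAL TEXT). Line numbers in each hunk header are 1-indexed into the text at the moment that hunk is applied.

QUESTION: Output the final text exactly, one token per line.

Answer: fnpvl
mumq
fkaoi
jxcoa
jyy
klv
icqyo
pyk
cxxw
zsd
rri
eqegq
eonos
gtk
wscsq
epyiv
tqez
rvqid

Derivation:
Hunk 1: at line 6 remove [nil,epve] add [ejmg,annu,eqegq] -> 14 lines: fnpvl mumq fkaoi vqg klv icqyo dcdeo ejmg annu eqegq eonos wrb tqez rvqid
Hunk 2: at line 8 remove [annu] add [yvo,zsd,rri] -> 16 lines: fnpvl mumq fkaoi vqg klv icqyo dcdeo ejmg yvo zsd rri eqegq eonos wrb tqez rvqid
Hunk 3: at line 6 remove [dcdeo,ejmg,yvo] add [fvi,zzx,cxxw] -> 16 lines: fnpvl mumq fkaoi vqg klv icqyo fvi zzx cxxw zsd rri eqegq eonos wrb tqez rvqid
Hunk 4: at line 5 remove [fvi,zzx] add [pyk] -> 15 lines: fnpvl mumq fkaoi vqg klv icqyo pyk cxxw zsd rri eqegq eonos wrb tqez rvqid
Hunk 5: at line 2 remove [vqg] add [jxcoa,jyy] -> 16 lines: fnpvl mumq fkaoi jxcoa jyy klv icqyo pyk cxxw zsd rri eqegq eonos wrb tqez rvqid
Hunk 6: at line 12 remove [wrb] add [gtk,wscsq,epyiv] -> 18 lines: fnpvl mumq fkaoi jxcoa jyy klv icqyo pyk cxxw zsd rri eqegq eonos gtk wscsq epyiv tqez rvqid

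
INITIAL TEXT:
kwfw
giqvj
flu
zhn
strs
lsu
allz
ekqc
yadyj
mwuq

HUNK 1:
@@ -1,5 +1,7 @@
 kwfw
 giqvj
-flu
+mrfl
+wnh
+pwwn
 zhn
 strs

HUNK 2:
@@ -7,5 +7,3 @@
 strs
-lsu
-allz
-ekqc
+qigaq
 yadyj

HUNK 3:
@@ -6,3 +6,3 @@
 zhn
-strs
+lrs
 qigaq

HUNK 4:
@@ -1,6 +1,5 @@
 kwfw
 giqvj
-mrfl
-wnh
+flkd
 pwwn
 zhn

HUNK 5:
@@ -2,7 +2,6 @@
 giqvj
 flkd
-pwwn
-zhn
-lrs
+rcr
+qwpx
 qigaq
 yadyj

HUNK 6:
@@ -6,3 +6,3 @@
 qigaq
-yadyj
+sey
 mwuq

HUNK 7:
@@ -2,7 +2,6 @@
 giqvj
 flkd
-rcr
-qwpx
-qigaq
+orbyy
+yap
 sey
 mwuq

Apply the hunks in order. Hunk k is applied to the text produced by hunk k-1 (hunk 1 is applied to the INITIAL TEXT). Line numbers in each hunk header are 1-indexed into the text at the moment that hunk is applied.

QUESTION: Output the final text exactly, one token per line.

Answer: kwfw
giqvj
flkd
orbyy
yap
sey
mwuq

Derivation:
Hunk 1: at line 1 remove [flu] add [mrfl,wnh,pwwn] -> 12 lines: kwfw giqvj mrfl wnh pwwn zhn strs lsu allz ekqc yadyj mwuq
Hunk 2: at line 7 remove [lsu,allz,ekqc] add [qigaq] -> 10 lines: kwfw giqvj mrfl wnh pwwn zhn strs qigaq yadyj mwuq
Hunk 3: at line 6 remove [strs] add [lrs] -> 10 lines: kwfw giqvj mrfl wnh pwwn zhn lrs qigaq yadyj mwuq
Hunk 4: at line 1 remove [mrfl,wnh] add [flkd] -> 9 lines: kwfw giqvj flkd pwwn zhn lrs qigaq yadyj mwuq
Hunk 5: at line 2 remove [pwwn,zhn,lrs] add [rcr,qwpx] -> 8 lines: kwfw giqvj flkd rcr qwpx qigaq yadyj mwuq
Hunk 6: at line 6 remove [yadyj] add [sey] -> 8 lines: kwfw giqvj flkd rcr qwpx qigaq sey mwuq
Hunk 7: at line 2 remove [rcr,qwpx,qigaq] add [orbyy,yap] -> 7 lines: kwfw giqvj flkd orbyy yap sey mwuq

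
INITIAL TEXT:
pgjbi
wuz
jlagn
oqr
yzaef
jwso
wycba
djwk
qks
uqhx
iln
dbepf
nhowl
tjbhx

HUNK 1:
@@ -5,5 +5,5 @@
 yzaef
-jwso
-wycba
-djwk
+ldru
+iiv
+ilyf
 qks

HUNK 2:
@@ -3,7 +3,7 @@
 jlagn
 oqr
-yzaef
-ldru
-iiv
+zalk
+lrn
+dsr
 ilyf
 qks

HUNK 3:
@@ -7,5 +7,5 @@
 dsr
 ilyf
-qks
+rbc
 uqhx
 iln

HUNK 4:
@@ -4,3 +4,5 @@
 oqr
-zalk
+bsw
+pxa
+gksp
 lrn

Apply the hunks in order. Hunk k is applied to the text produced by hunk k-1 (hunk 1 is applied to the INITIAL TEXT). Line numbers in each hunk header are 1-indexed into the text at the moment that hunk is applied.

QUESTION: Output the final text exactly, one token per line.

Answer: pgjbi
wuz
jlagn
oqr
bsw
pxa
gksp
lrn
dsr
ilyf
rbc
uqhx
iln
dbepf
nhowl
tjbhx

Derivation:
Hunk 1: at line 5 remove [jwso,wycba,djwk] add [ldru,iiv,ilyf] -> 14 lines: pgjbi wuz jlagn oqr yzaef ldru iiv ilyf qks uqhx iln dbepf nhowl tjbhx
Hunk 2: at line 3 remove [yzaef,ldru,iiv] add [zalk,lrn,dsr] -> 14 lines: pgjbi wuz jlagn oqr zalk lrn dsr ilyf qks uqhx iln dbepf nhowl tjbhx
Hunk 3: at line 7 remove [qks] add [rbc] -> 14 lines: pgjbi wuz jlagn oqr zalk lrn dsr ilyf rbc uqhx iln dbepf nhowl tjbhx
Hunk 4: at line 4 remove [zalk] add [bsw,pxa,gksp] -> 16 lines: pgjbi wuz jlagn oqr bsw pxa gksp lrn dsr ilyf rbc uqhx iln dbepf nhowl tjbhx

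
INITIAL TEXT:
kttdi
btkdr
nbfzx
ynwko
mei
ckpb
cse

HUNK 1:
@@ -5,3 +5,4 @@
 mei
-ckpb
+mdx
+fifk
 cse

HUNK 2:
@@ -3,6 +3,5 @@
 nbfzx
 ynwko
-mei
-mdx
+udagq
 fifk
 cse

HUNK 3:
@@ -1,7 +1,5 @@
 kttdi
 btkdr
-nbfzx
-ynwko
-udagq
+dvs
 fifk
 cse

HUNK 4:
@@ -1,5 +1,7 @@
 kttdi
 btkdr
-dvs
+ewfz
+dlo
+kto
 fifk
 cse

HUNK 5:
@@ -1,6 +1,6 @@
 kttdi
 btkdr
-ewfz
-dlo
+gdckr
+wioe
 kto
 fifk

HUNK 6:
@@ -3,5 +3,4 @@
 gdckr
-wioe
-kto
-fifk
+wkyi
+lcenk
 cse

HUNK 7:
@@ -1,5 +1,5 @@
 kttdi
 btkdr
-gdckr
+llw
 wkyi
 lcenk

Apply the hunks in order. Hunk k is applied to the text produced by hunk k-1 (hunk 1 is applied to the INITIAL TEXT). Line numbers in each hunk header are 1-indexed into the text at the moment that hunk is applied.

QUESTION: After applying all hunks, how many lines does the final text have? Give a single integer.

Hunk 1: at line 5 remove [ckpb] add [mdx,fifk] -> 8 lines: kttdi btkdr nbfzx ynwko mei mdx fifk cse
Hunk 2: at line 3 remove [mei,mdx] add [udagq] -> 7 lines: kttdi btkdr nbfzx ynwko udagq fifk cse
Hunk 3: at line 1 remove [nbfzx,ynwko,udagq] add [dvs] -> 5 lines: kttdi btkdr dvs fifk cse
Hunk 4: at line 1 remove [dvs] add [ewfz,dlo,kto] -> 7 lines: kttdi btkdr ewfz dlo kto fifk cse
Hunk 5: at line 1 remove [ewfz,dlo] add [gdckr,wioe] -> 7 lines: kttdi btkdr gdckr wioe kto fifk cse
Hunk 6: at line 3 remove [wioe,kto,fifk] add [wkyi,lcenk] -> 6 lines: kttdi btkdr gdckr wkyi lcenk cse
Hunk 7: at line 1 remove [gdckr] add [llw] -> 6 lines: kttdi btkdr llw wkyi lcenk cse
Final line count: 6

Answer: 6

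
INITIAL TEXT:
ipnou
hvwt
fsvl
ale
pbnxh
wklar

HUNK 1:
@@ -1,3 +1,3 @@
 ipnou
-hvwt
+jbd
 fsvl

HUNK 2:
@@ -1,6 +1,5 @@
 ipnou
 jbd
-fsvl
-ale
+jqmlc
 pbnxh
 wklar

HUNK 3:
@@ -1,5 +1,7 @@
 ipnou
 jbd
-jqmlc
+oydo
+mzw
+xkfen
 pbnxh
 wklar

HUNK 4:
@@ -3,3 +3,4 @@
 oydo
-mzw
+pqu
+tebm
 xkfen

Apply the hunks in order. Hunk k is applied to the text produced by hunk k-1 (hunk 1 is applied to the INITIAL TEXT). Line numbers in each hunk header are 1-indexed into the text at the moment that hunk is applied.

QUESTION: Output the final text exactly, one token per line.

Answer: ipnou
jbd
oydo
pqu
tebm
xkfen
pbnxh
wklar

Derivation:
Hunk 1: at line 1 remove [hvwt] add [jbd] -> 6 lines: ipnou jbd fsvl ale pbnxh wklar
Hunk 2: at line 1 remove [fsvl,ale] add [jqmlc] -> 5 lines: ipnou jbd jqmlc pbnxh wklar
Hunk 3: at line 1 remove [jqmlc] add [oydo,mzw,xkfen] -> 7 lines: ipnou jbd oydo mzw xkfen pbnxh wklar
Hunk 4: at line 3 remove [mzw] add [pqu,tebm] -> 8 lines: ipnou jbd oydo pqu tebm xkfen pbnxh wklar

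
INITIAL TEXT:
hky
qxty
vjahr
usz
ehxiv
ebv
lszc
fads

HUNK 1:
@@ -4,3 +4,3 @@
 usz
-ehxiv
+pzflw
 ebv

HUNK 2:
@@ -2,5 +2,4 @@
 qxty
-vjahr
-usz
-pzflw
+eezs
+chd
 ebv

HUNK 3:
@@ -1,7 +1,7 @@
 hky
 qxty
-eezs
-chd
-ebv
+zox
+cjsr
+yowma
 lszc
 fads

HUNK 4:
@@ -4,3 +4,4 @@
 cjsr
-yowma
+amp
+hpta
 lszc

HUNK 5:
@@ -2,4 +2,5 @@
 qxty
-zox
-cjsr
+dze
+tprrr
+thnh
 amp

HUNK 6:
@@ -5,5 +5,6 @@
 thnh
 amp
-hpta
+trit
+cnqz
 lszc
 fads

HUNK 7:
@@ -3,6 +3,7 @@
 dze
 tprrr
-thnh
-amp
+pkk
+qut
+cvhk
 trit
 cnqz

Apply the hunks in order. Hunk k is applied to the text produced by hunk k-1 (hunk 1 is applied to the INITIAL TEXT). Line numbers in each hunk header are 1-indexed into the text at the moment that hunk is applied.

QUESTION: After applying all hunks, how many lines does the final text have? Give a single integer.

Answer: 11

Derivation:
Hunk 1: at line 4 remove [ehxiv] add [pzflw] -> 8 lines: hky qxty vjahr usz pzflw ebv lszc fads
Hunk 2: at line 2 remove [vjahr,usz,pzflw] add [eezs,chd] -> 7 lines: hky qxty eezs chd ebv lszc fads
Hunk 3: at line 1 remove [eezs,chd,ebv] add [zox,cjsr,yowma] -> 7 lines: hky qxty zox cjsr yowma lszc fads
Hunk 4: at line 4 remove [yowma] add [amp,hpta] -> 8 lines: hky qxty zox cjsr amp hpta lszc fads
Hunk 5: at line 2 remove [zox,cjsr] add [dze,tprrr,thnh] -> 9 lines: hky qxty dze tprrr thnh amp hpta lszc fads
Hunk 6: at line 5 remove [hpta] add [trit,cnqz] -> 10 lines: hky qxty dze tprrr thnh amp trit cnqz lszc fads
Hunk 7: at line 3 remove [thnh,amp] add [pkk,qut,cvhk] -> 11 lines: hky qxty dze tprrr pkk qut cvhk trit cnqz lszc fads
Final line count: 11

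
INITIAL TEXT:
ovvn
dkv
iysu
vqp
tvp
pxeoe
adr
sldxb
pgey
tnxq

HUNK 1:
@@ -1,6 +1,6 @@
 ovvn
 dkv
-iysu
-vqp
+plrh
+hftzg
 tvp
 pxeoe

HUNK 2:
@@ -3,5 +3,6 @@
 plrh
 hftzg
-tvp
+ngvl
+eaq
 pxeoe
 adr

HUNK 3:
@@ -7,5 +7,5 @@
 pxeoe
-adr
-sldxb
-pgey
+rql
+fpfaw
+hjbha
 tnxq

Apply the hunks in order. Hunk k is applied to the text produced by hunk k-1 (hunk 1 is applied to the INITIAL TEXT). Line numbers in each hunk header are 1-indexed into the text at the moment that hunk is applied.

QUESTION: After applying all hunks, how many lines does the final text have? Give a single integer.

Answer: 11

Derivation:
Hunk 1: at line 1 remove [iysu,vqp] add [plrh,hftzg] -> 10 lines: ovvn dkv plrh hftzg tvp pxeoe adr sldxb pgey tnxq
Hunk 2: at line 3 remove [tvp] add [ngvl,eaq] -> 11 lines: ovvn dkv plrh hftzg ngvl eaq pxeoe adr sldxb pgey tnxq
Hunk 3: at line 7 remove [adr,sldxb,pgey] add [rql,fpfaw,hjbha] -> 11 lines: ovvn dkv plrh hftzg ngvl eaq pxeoe rql fpfaw hjbha tnxq
Final line count: 11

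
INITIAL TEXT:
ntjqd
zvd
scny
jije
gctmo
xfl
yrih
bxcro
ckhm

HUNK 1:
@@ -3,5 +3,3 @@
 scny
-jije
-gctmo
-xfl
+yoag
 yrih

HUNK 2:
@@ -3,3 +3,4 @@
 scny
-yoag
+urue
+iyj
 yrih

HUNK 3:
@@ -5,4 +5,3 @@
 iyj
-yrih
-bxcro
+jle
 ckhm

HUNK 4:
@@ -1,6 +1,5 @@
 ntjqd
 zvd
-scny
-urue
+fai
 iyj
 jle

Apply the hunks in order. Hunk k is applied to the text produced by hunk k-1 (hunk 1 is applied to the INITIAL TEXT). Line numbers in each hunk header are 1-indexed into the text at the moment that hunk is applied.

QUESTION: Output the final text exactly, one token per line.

Answer: ntjqd
zvd
fai
iyj
jle
ckhm

Derivation:
Hunk 1: at line 3 remove [jije,gctmo,xfl] add [yoag] -> 7 lines: ntjqd zvd scny yoag yrih bxcro ckhm
Hunk 2: at line 3 remove [yoag] add [urue,iyj] -> 8 lines: ntjqd zvd scny urue iyj yrih bxcro ckhm
Hunk 3: at line 5 remove [yrih,bxcro] add [jle] -> 7 lines: ntjqd zvd scny urue iyj jle ckhm
Hunk 4: at line 1 remove [scny,urue] add [fai] -> 6 lines: ntjqd zvd fai iyj jle ckhm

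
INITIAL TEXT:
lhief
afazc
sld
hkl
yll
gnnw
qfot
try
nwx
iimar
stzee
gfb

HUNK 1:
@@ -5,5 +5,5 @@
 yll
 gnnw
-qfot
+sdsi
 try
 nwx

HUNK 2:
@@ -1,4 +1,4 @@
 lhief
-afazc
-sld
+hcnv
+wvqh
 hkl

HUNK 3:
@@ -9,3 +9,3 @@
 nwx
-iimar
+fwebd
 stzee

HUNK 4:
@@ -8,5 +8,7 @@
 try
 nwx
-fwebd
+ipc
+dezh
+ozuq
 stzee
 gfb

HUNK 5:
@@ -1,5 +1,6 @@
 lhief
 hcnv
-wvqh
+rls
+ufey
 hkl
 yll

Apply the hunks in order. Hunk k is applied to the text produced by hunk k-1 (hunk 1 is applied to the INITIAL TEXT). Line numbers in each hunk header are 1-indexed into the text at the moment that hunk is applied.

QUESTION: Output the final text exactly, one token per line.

Answer: lhief
hcnv
rls
ufey
hkl
yll
gnnw
sdsi
try
nwx
ipc
dezh
ozuq
stzee
gfb

Derivation:
Hunk 1: at line 5 remove [qfot] add [sdsi] -> 12 lines: lhief afazc sld hkl yll gnnw sdsi try nwx iimar stzee gfb
Hunk 2: at line 1 remove [afazc,sld] add [hcnv,wvqh] -> 12 lines: lhief hcnv wvqh hkl yll gnnw sdsi try nwx iimar stzee gfb
Hunk 3: at line 9 remove [iimar] add [fwebd] -> 12 lines: lhief hcnv wvqh hkl yll gnnw sdsi try nwx fwebd stzee gfb
Hunk 4: at line 8 remove [fwebd] add [ipc,dezh,ozuq] -> 14 lines: lhief hcnv wvqh hkl yll gnnw sdsi try nwx ipc dezh ozuq stzee gfb
Hunk 5: at line 1 remove [wvqh] add [rls,ufey] -> 15 lines: lhief hcnv rls ufey hkl yll gnnw sdsi try nwx ipc dezh ozuq stzee gfb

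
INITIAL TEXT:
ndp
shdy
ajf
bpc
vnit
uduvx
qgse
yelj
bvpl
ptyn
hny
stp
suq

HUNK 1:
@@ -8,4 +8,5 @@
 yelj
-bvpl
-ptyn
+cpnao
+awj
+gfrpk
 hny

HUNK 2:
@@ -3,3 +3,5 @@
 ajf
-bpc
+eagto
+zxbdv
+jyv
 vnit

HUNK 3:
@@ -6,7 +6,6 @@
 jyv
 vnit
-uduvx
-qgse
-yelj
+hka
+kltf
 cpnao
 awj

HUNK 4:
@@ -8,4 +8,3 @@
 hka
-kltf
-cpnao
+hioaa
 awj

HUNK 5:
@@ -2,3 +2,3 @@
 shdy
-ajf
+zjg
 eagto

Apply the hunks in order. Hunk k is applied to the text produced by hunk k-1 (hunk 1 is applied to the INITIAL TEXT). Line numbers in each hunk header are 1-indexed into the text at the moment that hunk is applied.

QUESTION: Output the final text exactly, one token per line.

Answer: ndp
shdy
zjg
eagto
zxbdv
jyv
vnit
hka
hioaa
awj
gfrpk
hny
stp
suq

Derivation:
Hunk 1: at line 8 remove [bvpl,ptyn] add [cpnao,awj,gfrpk] -> 14 lines: ndp shdy ajf bpc vnit uduvx qgse yelj cpnao awj gfrpk hny stp suq
Hunk 2: at line 3 remove [bpc] add [eagto,zxbdv,jyv] -> 16 lines: ndp shdy ajf eagto zxbdv jyv vnit uduvx qgse yelj cpnao awj gfrpk hny stp suq
Hunk 3: at line 6 remove [uduvx,qgse,yelj] add [hka,kltf] -> 15 lines: ndp shdy ajf eagto zxbdv jyv vnit hka kltf cpnao awj gfrpk hny stp suq
Hunk 4: at line 8 remove [kltf,cpnao] add [hioaa] -> 14 lines: ndp shdy ajf eagto zxbdv jyv vnit hka hioaa awj gfrpk hny stp suq
Hunk 5: at line 2 remove [ajf] add [zjg] -> 14 lines: ndp shdy zjg eagto zxbdv jyv vnit hka hioaa awj gfrpk hny stp suq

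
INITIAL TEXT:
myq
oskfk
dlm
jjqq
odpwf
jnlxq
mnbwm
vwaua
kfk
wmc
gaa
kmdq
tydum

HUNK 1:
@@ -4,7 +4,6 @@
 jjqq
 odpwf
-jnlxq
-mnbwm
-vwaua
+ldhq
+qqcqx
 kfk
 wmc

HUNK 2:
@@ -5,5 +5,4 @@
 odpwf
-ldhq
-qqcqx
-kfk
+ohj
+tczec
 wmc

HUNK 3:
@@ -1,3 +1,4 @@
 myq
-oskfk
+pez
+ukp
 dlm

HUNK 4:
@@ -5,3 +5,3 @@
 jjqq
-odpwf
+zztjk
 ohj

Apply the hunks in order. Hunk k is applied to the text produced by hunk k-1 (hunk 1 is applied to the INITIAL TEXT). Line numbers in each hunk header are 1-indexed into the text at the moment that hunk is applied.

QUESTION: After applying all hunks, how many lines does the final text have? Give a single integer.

Answer: 12

Derivation:
Hunk 1: at line 4 remove [jnlxq,mnbwm,vwaua] add [ldhq,qqcqx] -> 12 lines: myq oskfk dlm jjqq odpwf ldhq qqcqx kfk wmc gaa kmdq tydum
Hunk 2: at line 5 remove [ldhq,qqcqx,kfk] add [ohj,tczec] -> 11 lines: myq oskfk dlm jjqq odpwf ohj tczec wmc gaa kmdq tydum
Hunk 3: at line 1 remove [oskfk] add [pez,ukp] -> 12 lines: myq pez ukp dlm jjqq odpwf ohj tczec wmc gaa kmdq tydum
Hunk 4: at line 5 remove [odpwf] add [zztjk] -> 12 lines: myq pez ukp dlm jjqq zztjk ohj tczec wmc gaa kmdq tydum
Final line count: 12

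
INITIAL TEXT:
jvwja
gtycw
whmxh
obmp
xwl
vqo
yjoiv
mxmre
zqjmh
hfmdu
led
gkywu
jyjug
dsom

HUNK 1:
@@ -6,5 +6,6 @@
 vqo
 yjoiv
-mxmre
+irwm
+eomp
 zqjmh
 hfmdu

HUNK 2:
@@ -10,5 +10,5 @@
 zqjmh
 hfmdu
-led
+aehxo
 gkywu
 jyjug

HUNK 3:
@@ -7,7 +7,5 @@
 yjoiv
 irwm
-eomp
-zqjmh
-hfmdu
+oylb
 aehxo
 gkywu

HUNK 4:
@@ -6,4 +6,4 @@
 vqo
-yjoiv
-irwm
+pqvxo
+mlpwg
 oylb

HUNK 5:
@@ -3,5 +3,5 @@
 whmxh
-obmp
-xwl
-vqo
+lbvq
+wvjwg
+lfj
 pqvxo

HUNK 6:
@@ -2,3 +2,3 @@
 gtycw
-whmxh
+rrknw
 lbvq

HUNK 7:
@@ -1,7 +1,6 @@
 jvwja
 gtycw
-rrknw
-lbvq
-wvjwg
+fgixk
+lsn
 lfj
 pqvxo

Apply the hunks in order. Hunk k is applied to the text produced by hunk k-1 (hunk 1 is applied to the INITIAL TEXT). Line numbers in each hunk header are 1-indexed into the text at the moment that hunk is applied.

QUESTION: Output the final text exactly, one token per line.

Answer: jvwja
gtycw
fgixk
lsn
lfj
pqvxo
mlpwg
oylb
aehxo
gkywu
jyjug
dsom

Derivation:
Hunk 1: at line 6 remove [mxmre] add [irwm,eomp] -> 15 lines: jvwja gtycw whmxh obmp xwl vqo yjoiv irwm eomp zqjmh hfmdu led gkywu jyjug dsom
Hunk 2: at line 10 remove [led] add [aehxo] -> 15 lines: jvwja gtycw whmxh obmp xwl vqo yjoiv irwm eomp zqjmh hfmdu aehxo gkywu jyjug dsom
Hunk 3: at line 7 remove [eomp,zqjmh,hfmdu] add [oylb] -> 13 lines: jvwja gtycw whmxh obmp xwl vqo yjoiv irwm oylb aehxo gkywu jyjug dsom
Hunk 4: at line 6 remove [yjoiv,irwm] add [pqvxo,mlpwg] -> 13 lines: jvwja gtycw whmxh obmp xwl vqo pqvxo mlpwg oylb aehxo gkywu jyjug dsom
Hunk 5: at line 3 remove [obmp,xwl,vqo] add [lbvq,wvjwg,lfj] -> 13 lines: jvwja gtycw whmxh lbvq wvjwg lfj pqvxo mlpwg oylb aehxo gkywu jyjug dsom
Hunk 6: at line 2 remove [whmxh] add [rrknw] -> 13 lines: jvwja gtycw rrknw lbvq wvjwg lfj pqvxo mlpwg oylb aehxo gkywu jyjug dsom
Hunk 7: at line 1 remove [rrknw,lbvq,wvjwg] add [fgixk,lsn] -> 12 lines: jvwja gtycw fgixk lsn lfj pqvxo mlpwg oylb aehxo gkywu jyjug dsom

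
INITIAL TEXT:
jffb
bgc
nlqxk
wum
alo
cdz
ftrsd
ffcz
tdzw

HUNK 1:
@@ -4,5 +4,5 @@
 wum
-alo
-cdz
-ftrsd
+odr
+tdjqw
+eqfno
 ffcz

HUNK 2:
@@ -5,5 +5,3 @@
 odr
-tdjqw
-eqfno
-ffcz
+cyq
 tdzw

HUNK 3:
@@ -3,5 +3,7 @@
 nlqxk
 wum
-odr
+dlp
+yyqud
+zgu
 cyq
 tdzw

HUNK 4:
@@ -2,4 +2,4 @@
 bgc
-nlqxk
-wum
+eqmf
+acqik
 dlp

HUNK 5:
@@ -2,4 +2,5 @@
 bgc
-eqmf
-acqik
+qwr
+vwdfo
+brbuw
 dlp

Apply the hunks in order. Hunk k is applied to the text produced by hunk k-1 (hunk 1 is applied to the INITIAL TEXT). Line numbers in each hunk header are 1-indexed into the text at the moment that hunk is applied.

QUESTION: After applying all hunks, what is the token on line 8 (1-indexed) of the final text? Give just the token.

Hunk 1: at line 4 remove [alo,cdz,ftrsd] add [odr,tdjqw,eqfno] -> 9 lines: jffb bgc nlqxk wum odr tdjqw eqfno ffcz tdzw
Hunk 2: at line 5 remove [tdjqw,eqfno,ffcz] add [cyq] -> 7 lines: jffb bgc nlqxk wum odr cyq tdzw
Hunk 3: at line 3 remove [odr] add [dlp,yyqud,zgu] -> 9 lines: jffb bgc nlqxk wum dlp yyqud zgu cyq tdzw
Hunk 4: at line 2 remove [nlqxk,wum] add [eqmf,acqik] -> 9 lines: jffb bgc eqmf acqik dlp yyqud zgu cyq tdzw
Hunk 5: at line 2 remove [eqmf,acqik] add [qwr,vwdfo,brbuw] -> 10 lines: jffb bgc qwr vwdfo brbuw dlp yyqud zgu cyq tdzw
Final line 8: zgu

Answer: zgu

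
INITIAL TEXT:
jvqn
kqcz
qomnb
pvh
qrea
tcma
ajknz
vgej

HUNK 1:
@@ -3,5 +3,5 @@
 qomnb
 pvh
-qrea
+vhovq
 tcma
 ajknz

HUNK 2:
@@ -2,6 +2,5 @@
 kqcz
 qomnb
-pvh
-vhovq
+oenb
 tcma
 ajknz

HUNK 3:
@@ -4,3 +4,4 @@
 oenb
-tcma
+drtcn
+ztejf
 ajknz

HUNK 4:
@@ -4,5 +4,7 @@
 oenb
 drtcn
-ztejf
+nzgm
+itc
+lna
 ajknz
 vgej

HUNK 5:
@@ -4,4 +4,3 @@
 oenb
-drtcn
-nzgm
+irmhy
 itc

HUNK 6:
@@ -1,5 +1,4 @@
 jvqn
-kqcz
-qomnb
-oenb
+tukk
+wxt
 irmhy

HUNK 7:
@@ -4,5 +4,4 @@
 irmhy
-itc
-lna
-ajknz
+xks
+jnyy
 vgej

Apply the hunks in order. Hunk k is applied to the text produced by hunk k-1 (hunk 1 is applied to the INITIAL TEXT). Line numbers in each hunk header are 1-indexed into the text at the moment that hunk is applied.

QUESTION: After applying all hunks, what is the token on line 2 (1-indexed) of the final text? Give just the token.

Hunk 1: at line 3 remove [qrea] add [vhovq] -> 8 lines: jvqn kqcz qomnb pvh vhovq tcma ajknz vgej
Hunk 2: at line 2 remove [pvh,vhovq] add [oenb] -> 7 lines: jvqn kqcz qomnb oenb tcma ajknz vgej
Hunk 3: at line 4 remove [tcma] add [drtcn,ztejf] -> 8 lines: jvqn kqcz qomnb oenb drtcn ztejf ajknz vgej
Hunk 4: at line 4 remove [ztejf] add [nzgm,itc,lna] -> 10 lines: jvqn kqcz qomnb oenb drtcn nzgm itc lna ajknz vgej
Hunk 5: at line 4 remove [drtcn,nzgm] add [irmhy] -> 9 lines: jvqn kqcz qomnb oenb irmhy itc lna ajknz vgej
Hunk 6: at line 1 remove [kqcz,qomnb,oenb] add [tukk,wxt] -> 8 lines: jvqn tukk wxt irmhy itc lna ajknz vgej
Hunk 7: at line 4 remove [itc,lna,ajknz] add [xks,jnyy] -> 7 lines: jvqn tukk wxt irmhy xks jnyy vgej
Final line 2: tukk

Answer: tukk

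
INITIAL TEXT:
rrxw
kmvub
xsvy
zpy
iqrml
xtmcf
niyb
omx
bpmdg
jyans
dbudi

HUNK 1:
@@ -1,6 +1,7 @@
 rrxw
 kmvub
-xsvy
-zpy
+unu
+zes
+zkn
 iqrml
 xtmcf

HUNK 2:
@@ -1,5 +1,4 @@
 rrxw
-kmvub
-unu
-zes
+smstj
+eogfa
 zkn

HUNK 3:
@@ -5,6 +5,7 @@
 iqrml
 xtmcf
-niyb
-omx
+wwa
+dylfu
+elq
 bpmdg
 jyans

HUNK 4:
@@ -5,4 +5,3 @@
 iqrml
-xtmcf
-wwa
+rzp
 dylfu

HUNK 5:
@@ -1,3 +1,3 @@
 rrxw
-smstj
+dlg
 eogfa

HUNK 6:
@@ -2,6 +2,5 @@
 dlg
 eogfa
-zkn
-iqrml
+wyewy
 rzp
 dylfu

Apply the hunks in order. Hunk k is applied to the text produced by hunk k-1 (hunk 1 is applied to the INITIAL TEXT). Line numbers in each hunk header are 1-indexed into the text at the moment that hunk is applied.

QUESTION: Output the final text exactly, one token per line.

Hunk 1: at line 1 remove [xsvy,zpy] add [unu,zes,zkn] -> 12 lines: rrxw kmvub unu zes zkn iqrml xtmcf niyb omx bpmdg jyans dbudi
Hunk 2: at line 1 remove [kmvub,unu,zes] add [smstj,eogfa] -> 11 lines: rrxw smstj eogfa zkn iqrml xtmcf niyb omx bpmdg jyans dbudi
Hunk 3: at line 5 remove [niyb,omx] add [wwa,dylfu,elq] -> 12 lines: rrxw smstj eogfa zkn iqrml xtmcf wwa dylfu elq bpmdg jyans dbudi
Hunk 4: at line 5 remove [xtmcf,wwa] add [rzp] -> 11 lines: rrxw smstj eogfa zkn iqrml rzp dylfu elq bpmdg jyans dbudi
Hunk 5: at line 1 remove [smstj] add [dlg] -> 11 lines: rrxw dlg eogfa zkn iqrml rzp dylfu elq bpmdg jyans dbudi
Hunk 6: at line 2 remove [zkn,iqrml] add [wyewy] -> 10 lines: rrxw dlg eogfa wyewy rzp dylfu elq bpmdg jyans dbudi

Answer: rrxw
dlg
eogfa
wyewy
rzp
dylfu
elq
bpmdg
jyans
dbudi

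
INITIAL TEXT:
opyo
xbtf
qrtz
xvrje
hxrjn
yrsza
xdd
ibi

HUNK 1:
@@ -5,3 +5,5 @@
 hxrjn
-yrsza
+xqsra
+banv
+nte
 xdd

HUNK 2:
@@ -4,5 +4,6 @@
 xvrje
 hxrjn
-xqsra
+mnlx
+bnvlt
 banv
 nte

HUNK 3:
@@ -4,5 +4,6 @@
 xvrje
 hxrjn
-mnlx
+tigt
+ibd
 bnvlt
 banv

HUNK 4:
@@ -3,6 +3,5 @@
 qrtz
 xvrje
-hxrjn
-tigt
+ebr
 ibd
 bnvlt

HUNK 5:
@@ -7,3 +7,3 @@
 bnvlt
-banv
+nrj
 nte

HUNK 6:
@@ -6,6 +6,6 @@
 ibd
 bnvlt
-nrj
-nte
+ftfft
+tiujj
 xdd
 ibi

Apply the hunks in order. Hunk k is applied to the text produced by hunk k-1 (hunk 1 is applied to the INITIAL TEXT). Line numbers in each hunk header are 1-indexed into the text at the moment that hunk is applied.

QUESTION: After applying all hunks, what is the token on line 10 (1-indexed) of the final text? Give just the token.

Hunk 1: at line 5 remove [yrsza] add [xqsra,banv,nte] -> 10 lines: opyo xbtf qrtz xvrje hxrjn xqsra banv nte xdd ibi
Hunk 2: at line 4 remove [xqsra] add [mnlx,bnvlt] -> 11 lines: opyo xbtf qrtz xvrje hxrjn mnlx bnvlt banv nte xdd ibi
Hunk 3: at line 4 remove [mnlx] add [tigt,ibd] -> 12 lines: opyo xbtf qrtz xvrje hxrjn tigt ibd bnvlt banv nte xdd ibi
Hunk 4: at line 3 remove [hxrjn,tigt] add [ebr] -> 11 lines: opyo xbtf qrtz xvrje ebr ibd bnvlt banv nte xdd ibi
Hunk 5: at line 7 remove [banv] add [nrj] -> 11 lines: opyo xbtf qrtz xvrje ebr ibd bnvlt nrj nte xdd ibi
Hunk 6: at line 6 remove [nrj,nte] add [ftfft,tiujj] -> 11 lines: opyo xbtf qrtz xvrje ebr ibd bnvlt ftfft tiujj xdd ibi
Final line 10: xdd

Answer: xdd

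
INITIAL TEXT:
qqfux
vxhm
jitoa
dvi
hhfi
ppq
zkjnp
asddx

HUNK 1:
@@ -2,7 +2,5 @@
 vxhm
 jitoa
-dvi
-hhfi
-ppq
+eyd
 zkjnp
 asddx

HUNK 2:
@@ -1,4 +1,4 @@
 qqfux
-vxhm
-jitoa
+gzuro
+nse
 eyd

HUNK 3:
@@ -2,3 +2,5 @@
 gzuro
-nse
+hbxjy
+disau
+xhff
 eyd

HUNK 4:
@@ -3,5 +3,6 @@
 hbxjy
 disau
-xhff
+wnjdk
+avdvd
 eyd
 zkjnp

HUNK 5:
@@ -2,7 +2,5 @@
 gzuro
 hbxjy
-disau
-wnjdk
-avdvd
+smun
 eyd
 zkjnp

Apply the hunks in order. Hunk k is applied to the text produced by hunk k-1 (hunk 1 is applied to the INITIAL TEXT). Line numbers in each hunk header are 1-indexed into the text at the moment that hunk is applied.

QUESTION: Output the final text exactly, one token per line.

Hunk 1: at line 2 remove [dvi,hhfi,ppq] add [eyd] -> 6 lines: qqfux vxhm jitoa eyd zkjnp asddx
Hunk 2: at line 1 remove [vxhm,jitoa] add [gzuro,nse] -> 6 lines: qqfux gzuro nse eyd zkjnp asddx
Hunk 3: at line 2 remove [nse] add [hbxjy,disau,xhff] -> 8 lines: qqfux gzuro hbxjy disau xhff eyd zkjnp asddx
Hunk 4: at line 3 remove [xhff] add [wnjdk,avdvd] -> 9 lines: qqfux gzuro hbxjy disau wnjdk avdvd eyd zkjnp asddx
Hunk 5: at line 2 remove [disau,wnjdk,avdvd] add [smun] -> 7 lines: qqfux gzuro hbxjy smun eyd zkjnp asddx

Answer: qqfux
gzuro
hbxjy
smun
eyd
zkjnp
asddx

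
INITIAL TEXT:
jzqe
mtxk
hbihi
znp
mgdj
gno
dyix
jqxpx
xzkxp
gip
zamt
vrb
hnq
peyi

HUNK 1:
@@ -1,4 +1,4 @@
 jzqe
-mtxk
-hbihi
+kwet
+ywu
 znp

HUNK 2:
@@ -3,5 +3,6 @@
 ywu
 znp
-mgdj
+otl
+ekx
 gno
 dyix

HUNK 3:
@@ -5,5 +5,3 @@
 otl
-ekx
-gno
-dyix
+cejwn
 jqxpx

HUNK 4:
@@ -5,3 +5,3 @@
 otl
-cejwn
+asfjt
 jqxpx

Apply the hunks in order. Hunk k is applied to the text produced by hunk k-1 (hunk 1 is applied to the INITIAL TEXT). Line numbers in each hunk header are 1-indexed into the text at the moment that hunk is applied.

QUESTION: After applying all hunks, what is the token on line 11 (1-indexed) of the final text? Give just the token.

Hunk 1: at line 1 remove [mtxk,hbihi] add [kwet,ywu] -> 14 lines: jzqe kwet ywu znp mgdj gno dyix jqxpx xzkxp gip zamt vrb hnq peyi
Hunk 2: at line 3 remove [mgdj] add [otl,ekx] -> 15 lines: jzqe kwet ywu znp otl ekx gno dyix jqxpx xzkxp gip zamt vrb hnq peyi
Hunk 3: at line 5 remove [ekx,gno,dyix] add [cejwn] -> 13 lines: jzqe kwet ywu znp otl cejwn jqxpx xzkxp gip zamt vrb hnq peyi
Hunk 4: at line 5 remove [cejwn] add [asfjt] -> 13 lines: jzqe kwet ywu znp otl asfjt jqxpx xzkxp gip zamt vrb hnq peyi
Final line 11: vrb

Answer: vrb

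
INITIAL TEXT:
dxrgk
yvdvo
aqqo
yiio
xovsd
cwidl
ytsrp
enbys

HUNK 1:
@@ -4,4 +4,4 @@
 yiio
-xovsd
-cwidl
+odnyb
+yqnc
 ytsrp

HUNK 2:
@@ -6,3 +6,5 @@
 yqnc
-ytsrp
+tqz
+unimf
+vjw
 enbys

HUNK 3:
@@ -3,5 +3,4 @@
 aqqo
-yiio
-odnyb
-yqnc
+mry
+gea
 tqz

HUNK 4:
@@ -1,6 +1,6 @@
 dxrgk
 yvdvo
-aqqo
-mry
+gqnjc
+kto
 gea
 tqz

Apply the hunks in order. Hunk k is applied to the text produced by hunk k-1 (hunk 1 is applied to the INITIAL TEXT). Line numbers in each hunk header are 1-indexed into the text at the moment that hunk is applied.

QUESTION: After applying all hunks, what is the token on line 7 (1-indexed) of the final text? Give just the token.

Hunk 1: at line 4 remove [xovsd,cwidl] add [odnyb,yqnc] -> 8 lines: dxrgk yvdvo aqqo yiio odnyb yqnc ytsrp enbys
Hunk 2: at line 6 remove [ytsrp] add [tqz,unimf,vjw] -> 10 lines: dxrgk yvdvo aqqo yiio odnyb yqnc tqz unimf vjw enbys
Hunk 3: at line 3 remove [yiio,odnyb,yqnc] add [mry,gea] -> 9 lines: dxrgk yvdvo aqqo mry gea tqz unimf vjw enbys
Hunk 4: at line 1 remove [aqqo,mry] add [gqnjc,kto] -> 9 lines: dxrgk yvdvo gqnjc kto gea tqz unimf vjw enbys
Final line 7: unimf

Answer: unimf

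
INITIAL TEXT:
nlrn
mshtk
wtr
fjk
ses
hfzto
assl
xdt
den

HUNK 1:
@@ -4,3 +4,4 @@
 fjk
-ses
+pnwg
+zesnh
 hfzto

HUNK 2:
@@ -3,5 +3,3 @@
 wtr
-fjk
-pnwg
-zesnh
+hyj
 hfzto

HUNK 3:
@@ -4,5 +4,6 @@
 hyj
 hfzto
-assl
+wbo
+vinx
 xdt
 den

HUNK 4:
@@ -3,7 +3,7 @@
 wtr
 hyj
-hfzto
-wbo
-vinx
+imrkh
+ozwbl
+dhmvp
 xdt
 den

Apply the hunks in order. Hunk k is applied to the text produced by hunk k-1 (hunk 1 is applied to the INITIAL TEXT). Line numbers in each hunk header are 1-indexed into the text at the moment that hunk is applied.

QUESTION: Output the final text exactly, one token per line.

Hunk 1: at line 4 remove [ses] add [pnwg,zesnh] -> 10 lines: nlrn mshtk wtr fjk pnwg zesnh hfzto assl xdt den
Hunk 2: at line 3 remove [fjk,pnwg,zesnh] add [hyj] -> 8 lines: nlrn mshtk wtr hyj hfzto assl xdt den
Hunk 3: at line 4 remove [assl] add [wbo,vinx] -> 9 lines: nlrn mshtk wtr hyj hfzto wbo vinx xdt den
Hunk 4: at line 3 remove [hfzto,wbo,vinx] add [imrkh,ozwbl,dhmvp] -> 9 lines: nlrn mshtk wtr hyj imrkh ozwbl dhmvp xdt den

Answer: nlrn
mshtk
wtr
hyj
imrkh
ozwbl
dhmvp
xdt
den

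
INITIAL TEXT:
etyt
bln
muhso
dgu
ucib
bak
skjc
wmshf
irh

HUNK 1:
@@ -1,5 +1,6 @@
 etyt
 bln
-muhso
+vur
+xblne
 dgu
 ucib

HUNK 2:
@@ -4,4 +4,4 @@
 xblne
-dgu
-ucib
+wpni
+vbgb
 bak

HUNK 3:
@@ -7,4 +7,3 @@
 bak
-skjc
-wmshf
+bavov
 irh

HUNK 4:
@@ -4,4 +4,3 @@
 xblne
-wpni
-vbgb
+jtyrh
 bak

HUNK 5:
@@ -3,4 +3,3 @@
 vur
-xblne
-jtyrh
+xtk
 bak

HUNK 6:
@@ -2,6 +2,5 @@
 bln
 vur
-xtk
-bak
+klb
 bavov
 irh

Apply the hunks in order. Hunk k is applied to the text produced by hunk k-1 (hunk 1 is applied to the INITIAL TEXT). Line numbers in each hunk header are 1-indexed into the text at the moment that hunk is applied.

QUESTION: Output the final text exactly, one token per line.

Hunk 1: at line 1 remove [muhso] add [vur,xblne] -> 10 lines: etyt bln vur xblne dgu ucib bak skjc wmshf irh
Hunk 2: at line 4 remove [dgu,ucib] add [wpni,vbgb] -> 10 lines: etyt bln vur xblne wpni vbgb bak skjc wmshf irh
Hunk 3: at line 7 remove [skjc,wmshf] add [bavov] -> 9 lines: etyt bln vur xblne wpni vbgb bak bavov irh
Hunk 4: at line 4 remove [wpni,vbgb] add [jtyrh] -> 8 lines: etyt bln vur xblne jtyrh bak bavov irh
Hunk 5: at line 3 remove [xblne,jtyrh] add [xtk] -> 7 lines: etyt bln vur xtk bak bavov irh
Hunk 6: at line 2 remove [xtk,bak] add [klb] -> 6 lines: etyt bln vur klb bavov irh

Answer: etyt
bln
vur
klb
bavov
irh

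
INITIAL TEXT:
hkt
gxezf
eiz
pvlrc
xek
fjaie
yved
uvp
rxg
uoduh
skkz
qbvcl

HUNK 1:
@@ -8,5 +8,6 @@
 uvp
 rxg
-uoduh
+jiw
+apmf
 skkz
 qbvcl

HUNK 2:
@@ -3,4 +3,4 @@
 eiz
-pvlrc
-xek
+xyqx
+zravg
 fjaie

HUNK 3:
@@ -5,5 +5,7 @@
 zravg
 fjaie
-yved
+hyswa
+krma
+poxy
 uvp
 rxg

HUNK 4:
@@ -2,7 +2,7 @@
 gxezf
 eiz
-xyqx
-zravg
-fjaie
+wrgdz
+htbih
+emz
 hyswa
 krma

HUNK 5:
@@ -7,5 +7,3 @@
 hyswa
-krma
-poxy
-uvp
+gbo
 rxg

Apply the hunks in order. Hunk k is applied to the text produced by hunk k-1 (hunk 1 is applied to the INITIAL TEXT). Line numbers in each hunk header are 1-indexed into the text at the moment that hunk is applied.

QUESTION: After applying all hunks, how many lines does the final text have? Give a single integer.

Answer: 13

Derivation:
Hunk 1: at line 8 remove [uoduh] add [jiw,apmf] -> 13 lines: hkt gxezf eiz pvlrc xek fjaie yved uvp rxg jiw apmf skkz qbvcl
Hunk 2: at line 3 remove [pvlrc,xek] add [xyqx,zravg] -> 13 lines: hkt gxezf eiz xyqx zravg fjaie yved uvp rxg jiw apmf skkz qbvcl
Hunk 3: at line 5 remove [yved] add [hyswa,krma,poxy] -> 15 lines: hkt gxezf eiz xyqx zravg fjaie hyswa krma poxy uvp rxg jiw apmf skkz qbvcl
Hunk 4: at line 2 remove [xyqx,zravg,fjaie] add [wrgdz,htbih,emz] -> 15 lines: hkt gxezf eiz wrgdz htbih emz hyswa krma poxy uvp rxg jiw apmf skkz qbvcl
Hunk 5: at line 7 remove [krma,poxy,uvp] add [gbo] -> 13 lines: hkt gxezf eiz wrgdz htbih emz hyswa gbo rxg jiw apmf skkz qbvcl
Final line count: 13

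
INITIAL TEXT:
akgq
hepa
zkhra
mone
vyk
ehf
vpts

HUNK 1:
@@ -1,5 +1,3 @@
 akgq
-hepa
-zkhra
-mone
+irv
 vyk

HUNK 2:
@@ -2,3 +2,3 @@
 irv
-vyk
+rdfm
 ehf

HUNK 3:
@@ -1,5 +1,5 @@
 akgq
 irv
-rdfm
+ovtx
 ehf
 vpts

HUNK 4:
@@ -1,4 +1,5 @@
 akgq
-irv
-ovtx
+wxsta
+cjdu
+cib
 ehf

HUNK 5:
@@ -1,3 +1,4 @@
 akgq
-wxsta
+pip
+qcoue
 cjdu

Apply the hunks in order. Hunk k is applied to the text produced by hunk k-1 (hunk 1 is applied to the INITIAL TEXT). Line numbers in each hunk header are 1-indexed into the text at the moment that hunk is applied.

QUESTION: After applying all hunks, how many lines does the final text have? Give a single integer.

Answer: 7

Derivation:
Hunk 1: at line 1 remove [hepa,zkhra,mone] add [irv] -> 5 lines: akgq irv vyk ehf vpts
Hunk 2: at line 2 remove [vyk] add [rdfm] -> 5 lines: akgq irv rdfm ehf vpts
Hunk 3: at line 1 remove [rdfm] add [ovtx] -> 5 lines: akgq irv ovtx ehf vpts
Hunk 4: at line 1 remove [irv,ovtx] add [wxsta,cjdu,cib] -> 6 lines: akgq wxsta cjdu cib ehf vpts
Hunk 5: at line 1 remove [wxsta] add [pip,qcoue] -> 7 lines: akgq pip qcoue cjdu cib ehf vpts
Final line count: 7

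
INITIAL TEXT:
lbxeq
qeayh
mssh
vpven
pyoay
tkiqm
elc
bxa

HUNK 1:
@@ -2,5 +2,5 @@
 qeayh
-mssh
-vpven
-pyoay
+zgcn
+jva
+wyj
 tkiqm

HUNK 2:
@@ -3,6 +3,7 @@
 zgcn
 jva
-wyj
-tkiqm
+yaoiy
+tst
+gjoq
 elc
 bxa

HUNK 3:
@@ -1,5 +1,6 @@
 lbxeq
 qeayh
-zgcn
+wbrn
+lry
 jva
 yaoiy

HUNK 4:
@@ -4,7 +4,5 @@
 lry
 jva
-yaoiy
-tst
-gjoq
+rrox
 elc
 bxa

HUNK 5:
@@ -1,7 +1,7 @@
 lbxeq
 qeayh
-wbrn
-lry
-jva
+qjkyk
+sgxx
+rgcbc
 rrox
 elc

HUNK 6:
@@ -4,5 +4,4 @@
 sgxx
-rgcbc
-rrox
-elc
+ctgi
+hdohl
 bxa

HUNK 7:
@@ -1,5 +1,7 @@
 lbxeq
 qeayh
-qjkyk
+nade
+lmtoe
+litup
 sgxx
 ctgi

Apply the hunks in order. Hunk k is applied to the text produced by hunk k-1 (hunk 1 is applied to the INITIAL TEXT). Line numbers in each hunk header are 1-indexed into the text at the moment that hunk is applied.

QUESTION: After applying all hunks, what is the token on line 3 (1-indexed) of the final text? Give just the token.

Hunk 1: at line 2 remove [mssh,vpven,pyoay] add [zgcn,jva,wyj] -> 8 lines: lbxeq qeayh zgcn jva wyj tkiqm elc bxa
Hunk 2: at line 3 remove [wyj,tkiqm] add [yaoiy,tst,gjoq] -> 9 lines: lbxeq qeayh zgcn jva yaoiy tst gjoq elc bxa
Hunk 3: at line 1 remove [zgcn] add [wbrn,lry] -> 10 lines: lbxeq qeayh wbrn lry jva yaoiy tst gjoq elc bxa
Hunk 4: at line 4 remove [yaoiy,tst,gjoq] add [rrox] -> 8 lines: lbxeq qeayh wbrn lry jva rrox elc bxa
Hunk 5: at line 1 remove [wbrn,lry,jva] add [qjkyk,sgxx,rgcbc] -> 8 lines: lbxeq qeayh qjkyk sgxx rgcbc rrox elc bxa
Hunk 6: at line 4 remove [rgcbc,rrox,elc] add [ctgi,hdohl] -> 7 lines: lbxeq qeayh qjkyk sgxx ctgi hdohl bxa
Hunk 7: at line 1 remove [qjkyk] add [nade,lmtoe,litup] -> 9 lines: lbxeq qeayh nade lmtoe litup sgxx ctgi hdohl bxa
Final line 3: nade

Answer: nade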